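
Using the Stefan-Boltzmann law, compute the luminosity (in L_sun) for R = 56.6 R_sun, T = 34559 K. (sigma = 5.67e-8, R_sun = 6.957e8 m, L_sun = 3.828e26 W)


R = 56.6 * 6.957e8 m = 3.937662e+10 m. L = 4*pi*R^2*sigma*T^4 = 4*pi*(3.937662e+10)^2 * 5.67e-8 * 34559^4 = 1.575848494e+33 W. L/L_sun = 1.575848494e+33 / 3.828e26 = 4.117e+06

4.117e+06 L_sun


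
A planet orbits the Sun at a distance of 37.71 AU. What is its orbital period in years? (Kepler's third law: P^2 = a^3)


P = a^(3/2) = 37.71^1.5 = 231.5713

231.5713 years


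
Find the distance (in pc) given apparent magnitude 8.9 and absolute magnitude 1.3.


d = 10^((m - M + 5)/5) = 10^((8.9 - 1.3 + 5)/5) = 331.1311

331.1311 pc


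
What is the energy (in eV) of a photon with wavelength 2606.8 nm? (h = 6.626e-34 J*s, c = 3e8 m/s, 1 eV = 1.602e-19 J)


E = hc/lambda = 6.626e-34 * 3e8 / 2.607e-06 = 7.625e-20 J = 0.476 eV

0.476 eV


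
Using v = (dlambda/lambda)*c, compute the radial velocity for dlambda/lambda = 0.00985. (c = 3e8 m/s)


v = (dlambda/lambda) * c = 0.00985 * 3e8 = 2.955e+06

2.955e+06 m/s


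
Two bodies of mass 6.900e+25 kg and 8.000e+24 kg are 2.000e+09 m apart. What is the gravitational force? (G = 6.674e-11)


F = G*m1*m2/r^2 = 6.674e-11 * 6.900e+25 * 8.000e+24 / (2.000e+09)^2 = 6.674e-11 * 5.520e+50 / 4.000e+18 = 9.210e+21

9.210e+21 N


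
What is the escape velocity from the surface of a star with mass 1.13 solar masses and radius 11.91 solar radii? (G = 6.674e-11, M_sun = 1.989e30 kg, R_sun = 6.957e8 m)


M = 1.13 * 1.989e30 kg = 2.24757e+30 kg; R = 11.91 * 6.957e8 m = 8.285787e+09 m. v_esc = sqrt(2GM/R) = sqrt(2 * 6.674e-11 * 2.24757e+30 / 8.285787e+09) = 190282.0536

190282.0536 m/s


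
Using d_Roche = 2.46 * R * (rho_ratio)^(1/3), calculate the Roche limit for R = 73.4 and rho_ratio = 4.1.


d_Roche = 2.46 * 73.4 * 4.1^(1/3) = 288.9964

288.9964


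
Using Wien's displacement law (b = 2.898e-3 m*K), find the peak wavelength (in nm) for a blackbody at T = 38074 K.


lam_max = b / T = 2.898e-3 / 38074 = 7.611e-08 m = 76.1149 nm

76.1149 nm


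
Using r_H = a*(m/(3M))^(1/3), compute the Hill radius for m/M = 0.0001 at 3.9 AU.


r_H = a * (m/3M)^(1/3) = 3.9 * (0.0001/3)^(1/3) = 0.1255

0.1255 AU


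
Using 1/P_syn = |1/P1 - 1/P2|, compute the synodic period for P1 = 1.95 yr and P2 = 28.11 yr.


1/P_syn = |1/P1 - 1/P2| = |1/1.95 - 1/28.11| => P_syn = 2.0954

2.0954 years


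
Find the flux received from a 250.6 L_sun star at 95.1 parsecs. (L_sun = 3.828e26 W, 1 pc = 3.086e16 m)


F = L / (4*pi*d^2) = 9.593e+28 / (4*pi*(2.935e+18)^2) = 8.863e-10

8.863e-10 W/m^2


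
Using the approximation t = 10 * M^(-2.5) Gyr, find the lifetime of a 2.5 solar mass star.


t = 10 * M^(-2.5) = 10 * 2.5^(-2.5) = 1.0119

1.0119 Gyr


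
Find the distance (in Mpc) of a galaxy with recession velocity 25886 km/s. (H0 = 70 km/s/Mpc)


d = v / H0 = 25886 / 70 = 369.8

369.8 Mpc


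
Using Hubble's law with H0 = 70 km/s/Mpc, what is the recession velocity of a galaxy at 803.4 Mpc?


v = H0 * d = 70 * 803.4 = 56238.0

56238.0 km/s


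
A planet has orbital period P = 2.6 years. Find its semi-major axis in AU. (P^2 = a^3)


a = P^(2/3) = 2.6^(2/3) = 1.8908

1.8908 AU


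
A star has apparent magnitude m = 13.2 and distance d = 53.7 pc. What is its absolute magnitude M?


M = m - 5*log10(d) + 5 = 13.2 - 5*log10(53.7) + 5 = 9.5501

9.5501


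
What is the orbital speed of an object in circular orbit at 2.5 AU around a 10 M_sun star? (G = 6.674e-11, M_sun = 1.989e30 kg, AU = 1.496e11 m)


v = sqrt(GM/r) = sqrt(6.674e-11 * 1.989e+31 / 3.740e+11) = 59576.4597

59576.4597 m/s


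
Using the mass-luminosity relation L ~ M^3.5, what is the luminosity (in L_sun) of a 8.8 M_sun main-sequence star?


L/L_sun = (M/M_sun)^3.5 = 8.8^3.5 = 2021.5726

2021.5726 L_sun


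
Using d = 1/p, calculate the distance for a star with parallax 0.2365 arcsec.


d = 1/p = 1/0.2365 = 4.2283

4.2283 pc


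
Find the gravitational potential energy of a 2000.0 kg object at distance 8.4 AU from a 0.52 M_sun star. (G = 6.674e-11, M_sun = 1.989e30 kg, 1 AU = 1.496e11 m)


M = 0.52 * 1.989e30 kg = 1.03428e+30 kg; r = 8.4 AU * 1.496e11 m/AU = 1.25664e+12 m. U = -GM*m/r = -(6.674e-11 * 1.03428e+30 * 2000.0) / 1.25664e+12 = -1.099e+11

-1.099e+11 J


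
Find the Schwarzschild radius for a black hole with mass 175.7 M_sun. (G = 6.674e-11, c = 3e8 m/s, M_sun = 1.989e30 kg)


M = 175.7 * 1.989e30 kg = 3.494673e+32 kg. rs = 2GM/c^2 = 2 * 6.674e-11 * 3.494673e+32 / (3e8)^2 = 518298.8356

518298.8356 m


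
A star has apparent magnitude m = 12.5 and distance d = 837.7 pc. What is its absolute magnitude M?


M = m - 5*log10(d) + 5 = 12.5 - 5*log10(837.7) + 5 = 2.8846

2.8846


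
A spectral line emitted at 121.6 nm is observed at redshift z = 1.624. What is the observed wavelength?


lam_obs = lam_emit * (1 + z) = 121.6 * (1 + 1.624) = 319.0784

319.0784 nm


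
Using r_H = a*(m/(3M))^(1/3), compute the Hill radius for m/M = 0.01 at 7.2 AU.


r_H = a * (m/3M)^(1/3) = 7.2 * (0.01/3)^(1/3) = 1.0755

1.0755 AU


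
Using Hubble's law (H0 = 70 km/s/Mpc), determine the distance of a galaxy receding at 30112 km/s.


d = v / H0 = 30112 / 70 = 430.1714

430.1714 Mpc


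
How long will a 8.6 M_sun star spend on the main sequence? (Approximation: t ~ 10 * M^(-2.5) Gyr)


t = 10 * M^(-2.5) = 10 * 8.6^(-2.5) = 0.0461

0.0461 Gyr


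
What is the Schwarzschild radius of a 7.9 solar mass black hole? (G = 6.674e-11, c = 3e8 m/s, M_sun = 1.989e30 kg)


M = 7.9 * 1.989e30 kg = 1.57131e+31 kg. rs = 2GM/c^2 = 2 * 6.674e-11 * 1.57131e+31 / (3e8)^2 = 23304.2732

23304.2732 m


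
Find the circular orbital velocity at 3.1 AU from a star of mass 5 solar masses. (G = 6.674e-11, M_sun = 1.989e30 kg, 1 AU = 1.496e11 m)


v = sqrt(GM/r) = sqrt(6.674e-11 * 9.945e+30 / 4.638e+11) = 37831.0897

37831.0897 m/s


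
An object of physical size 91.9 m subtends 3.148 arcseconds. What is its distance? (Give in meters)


D = size / theta_rad, theta_rad = 3.148 * pi/(180*3600) = 1.526e-05, D = 6.022e+06

6.022e+06 m


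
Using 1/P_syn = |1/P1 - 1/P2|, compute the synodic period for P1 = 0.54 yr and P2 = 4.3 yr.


1/P_syn = |1/P1 - 1/P2| = |1/0.54 - 1/4.3| => P_syn = 0.6176

0.6176 years


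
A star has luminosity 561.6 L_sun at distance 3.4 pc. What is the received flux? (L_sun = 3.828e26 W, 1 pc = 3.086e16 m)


F = L / (4*pi*d^2) = 2.150e+29 / (4*pi*(1.049e+17)^2) = 1.554e-06

1.554e-06 W/m^2


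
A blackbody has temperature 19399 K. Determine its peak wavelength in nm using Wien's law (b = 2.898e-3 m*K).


lam_max = b / T = 2.898e-3 / 19399 = 1.494e-07 m = 149.3891 nm

149.3891 nm


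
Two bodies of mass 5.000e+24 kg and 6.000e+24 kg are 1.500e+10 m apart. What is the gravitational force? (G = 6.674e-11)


F = G*m1*m2/r^2 = 6.674e-11 * 5.000e+24 * 6.000e+24 / (1.500e+10)^2 = 6.674e-11 * 3.000e+49 / 2.250e+20 = 8.899e+18

8.899e+18 N


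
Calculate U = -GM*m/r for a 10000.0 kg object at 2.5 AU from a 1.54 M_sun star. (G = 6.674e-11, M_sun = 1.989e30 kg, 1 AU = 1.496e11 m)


M = 1.54 * 1.989e30 kg = 3.06306e+30 kg; r = 2.5 AU * 1.496e11 m/AU = 3.74e+11 m. U = -GM*m/r = -(6.674e-11 * 3.06306e+30 * 10000.0) / 3.74e+11 = -5.466e+12

-5.466e+12 J


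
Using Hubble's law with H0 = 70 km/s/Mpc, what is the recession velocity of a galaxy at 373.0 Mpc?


v = H0 * d = 70 * 373.0 = 26110.0

26110.0 km/s


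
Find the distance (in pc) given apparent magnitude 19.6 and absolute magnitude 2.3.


d = 10^((m - M + 5)/5) = 10^((19.6 - 2.3 + 5)/5) = 28840.315

28840.315 pc


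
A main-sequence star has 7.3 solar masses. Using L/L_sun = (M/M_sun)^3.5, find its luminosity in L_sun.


L/L_sun = (M/M_sun)^3.5 = 7.3^3.5 = 1051.0661

1051.0661 L_sun


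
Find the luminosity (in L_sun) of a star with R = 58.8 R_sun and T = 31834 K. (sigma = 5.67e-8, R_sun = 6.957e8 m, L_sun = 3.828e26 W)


R = 58.8 * 6.957e8 m = 4.090716e+10 m. L = 4*pi*R^2*sigma*T^4 = 4*pi*(4.090716e+10)^2 * 5.67e-8 * 31834^4 = 1.224493346e+33 W. L/L_sun = 1.224493346e+33 / 3.828e26 = 3.199e+06

3.199e+06 L_sun


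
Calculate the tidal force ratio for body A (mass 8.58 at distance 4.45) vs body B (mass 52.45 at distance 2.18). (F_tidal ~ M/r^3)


Ratio = (M1/r1^3) / (M2/r2^3) = (8.58/4.45^3) / (52.45/2.18^3) = 0.0192

0.0192


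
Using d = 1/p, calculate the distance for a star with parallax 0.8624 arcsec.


d = 1/p = 1/0.8624 = 1.1596

1.1596 pc


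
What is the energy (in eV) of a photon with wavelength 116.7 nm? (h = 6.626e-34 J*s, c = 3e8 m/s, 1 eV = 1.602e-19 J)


E = hc/lambda = 6.626e-34 * 3e8 / 1.167e-07 = 1.703e-18 J = 10.6326 eV

10.6326 eV


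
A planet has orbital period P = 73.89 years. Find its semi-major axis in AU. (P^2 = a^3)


a = P^(2/3) = 73.89^(2/3) = 17.6086

17.6086 AU


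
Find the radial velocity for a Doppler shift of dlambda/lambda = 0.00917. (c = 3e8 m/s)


v = (dlambda/lambda) * c = 0.00917 * 3e8 = 2.751e+06

2.751e+06 m/s


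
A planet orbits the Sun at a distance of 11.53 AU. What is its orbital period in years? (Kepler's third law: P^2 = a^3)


P = a^(3/2) = 11.53^1.5 = 39.1511

39.1511 years


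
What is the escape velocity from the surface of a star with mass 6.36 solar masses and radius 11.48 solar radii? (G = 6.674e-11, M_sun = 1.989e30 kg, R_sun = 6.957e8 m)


M = 6.36 * 1.989e30 kg = 1.265004e+31 kg; R = 11.48 * 6.957e8 m = 7.986636e+09 m. v_esc = sqrt(2GM/R) = sqrt(2 * 6.674e-11 * 1.265004e+31 / 7.986636e+09) = 459803.3199

459803.3199 m/s


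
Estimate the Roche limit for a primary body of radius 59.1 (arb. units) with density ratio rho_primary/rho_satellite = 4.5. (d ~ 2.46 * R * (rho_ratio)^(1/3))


d_Roche = 2.46 * 59.1 * 4.5^(1/3) = 240.027

240.027


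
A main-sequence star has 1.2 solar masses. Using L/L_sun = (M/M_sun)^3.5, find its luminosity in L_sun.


L/L_sun = (M/M_sun)^3.5 = 1.2^3.5 = 1.8929

1.8929 L_sun


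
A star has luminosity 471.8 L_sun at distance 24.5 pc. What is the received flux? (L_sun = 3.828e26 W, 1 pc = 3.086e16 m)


F = L / (4*pi*d^2) = 1.806e+29 / (4*pi*(7.561e+17)^2) = 2.514e-08

2.514e-08 W/m^2


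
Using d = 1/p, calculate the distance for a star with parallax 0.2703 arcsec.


d = 1/p = 1/0.2703 = 3.6996

3.6996 pc


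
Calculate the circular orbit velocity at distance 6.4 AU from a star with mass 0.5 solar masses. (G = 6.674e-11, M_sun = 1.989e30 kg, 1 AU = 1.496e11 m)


v = sqrt(GM/r) = sqrt(6.674e-11 * 9.945e+29 / 9.574e+11) = 8326.0634

8326.0634 m/s


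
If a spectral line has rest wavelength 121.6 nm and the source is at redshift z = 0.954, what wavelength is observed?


lam_obs = lam_emit * (1 + z) = 121.6 * (1 + 0.954) = 237.6064

237.6064 nm


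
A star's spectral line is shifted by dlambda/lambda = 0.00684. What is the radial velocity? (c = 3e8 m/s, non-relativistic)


v = (dlambda/lambda) * c = 0.00684 * 3e8 = 2.052e+06

2.052e+06 m/s


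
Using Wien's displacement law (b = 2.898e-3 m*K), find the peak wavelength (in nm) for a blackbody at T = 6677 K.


lam_max = b / T = 2.898e-3 / 6677 = 4.340e-07 m = 434.0273 nm

434.0273 nm


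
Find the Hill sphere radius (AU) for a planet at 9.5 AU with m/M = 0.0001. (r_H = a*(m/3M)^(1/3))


r_H = a * (m/3M)^(1/3) = 9.5 * (0.0001/3)^(1/3) = 0.3057

0.3057 AU


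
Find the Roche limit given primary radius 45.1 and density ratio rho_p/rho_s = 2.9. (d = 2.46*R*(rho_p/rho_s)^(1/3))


d_Roche = 2.46 * 45.1 * 2.9^(1/3) = 158.2138

158.2138


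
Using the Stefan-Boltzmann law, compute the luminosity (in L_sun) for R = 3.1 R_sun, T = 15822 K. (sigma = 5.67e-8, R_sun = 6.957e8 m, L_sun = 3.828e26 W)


R = 3.1 * 6.957e8 m = 2.15667e+09 m. L = 4*pi*R^2*sigma*T^4 = 4*pi*(2.15667e+09)^2 * 5.67e-8 * 15822^4 = 2.076853382e+29 W. L/L_sun = 2.076853382e+29 / 3.828e26 = 542.5427

542.5427 L_sun


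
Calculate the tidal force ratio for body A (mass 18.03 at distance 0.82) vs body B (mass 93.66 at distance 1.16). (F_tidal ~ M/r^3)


Ratio = (M1/r1^3) / (M2/r2^3) = (18.03/0.82^3) / (93.66/1.16^3) = 0.545

0.545


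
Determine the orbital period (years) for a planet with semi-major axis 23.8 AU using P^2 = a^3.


P = a^(3/2) = 23.8^1.5 = 116.1089

116.1089 years


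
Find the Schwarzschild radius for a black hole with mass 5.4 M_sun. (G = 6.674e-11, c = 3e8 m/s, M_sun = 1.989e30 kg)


M = 5.4 * 1.989e30 kg = 1.07406e+31 kg. rs = 2GM/c^2 = 2 * 6.674e-11 * 1.07406e+31 / (3e8)^2 = 15929.5032

15929.5032 m


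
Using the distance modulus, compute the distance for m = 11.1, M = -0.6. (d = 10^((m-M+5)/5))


d = 10^((m - M + 5)/5) = 10^((11.1 - -0.6 + 5)/5) = 2187.7616

2187.7616 pc


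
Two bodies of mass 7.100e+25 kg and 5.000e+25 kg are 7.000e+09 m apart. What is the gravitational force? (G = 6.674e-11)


F = G*m1*m2/r^2 = 6.674e-11 * 7.100e+25 * 5.000e+25 / (7.000e+09)^2 = 6.674e-11 * 3.550e+51 / 4.900e+19 = 4.835e+21

4.835e+21 N


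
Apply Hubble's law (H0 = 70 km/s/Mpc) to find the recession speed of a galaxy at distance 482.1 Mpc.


v = H0 * d = 70 * 482.1 = 33747.0

33747.0 km/s


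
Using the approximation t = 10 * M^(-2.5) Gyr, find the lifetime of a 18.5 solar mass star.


t = 10 * M^(-2.5) = 10 * 18.5^(-2.5) = 0.0068

0.0068 Gyr


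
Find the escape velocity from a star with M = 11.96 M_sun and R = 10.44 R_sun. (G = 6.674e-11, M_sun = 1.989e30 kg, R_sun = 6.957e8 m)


M = 11.96 * 1.989e30 kg = 2.378844e+31 kg; R = 10.44 * 6.957e8 m = 7.263108e+09 m. v_esc = sqrt(2GM/R) = sqrt(2 * 6.674e-11 * 2.378844e+31 / 7.263108e+09) = 661195.409

661195.409 m/s


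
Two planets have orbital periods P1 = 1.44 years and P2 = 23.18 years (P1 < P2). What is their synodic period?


1/P_syn = |1/P1 - 1/P2| = |1/1.44 - 1/23.18| => P_syn = 1.5354

1.5354 years


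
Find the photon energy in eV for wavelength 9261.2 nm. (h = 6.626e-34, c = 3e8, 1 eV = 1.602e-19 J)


E = hc/lambda = 6.626e-34 * 3e8 / 9.261e-06 = 2.146e-20 J = 0.134 eV

0.134 eV


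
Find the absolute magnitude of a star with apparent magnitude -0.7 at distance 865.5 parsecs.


M = m - 5*log10(d) + 5 = -0.7 - 5*log10(865.5) + 5 = -10.3863

-10.3863


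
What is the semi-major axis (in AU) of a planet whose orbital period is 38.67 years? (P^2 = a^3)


a = P^(2/3) = 38.67^(2/3) = 11.4353

11.4353 AU


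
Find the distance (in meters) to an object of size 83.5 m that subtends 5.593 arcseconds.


D = size / theta_rad, theta_rad = 5.593 * pi/(180*3600) = 2.712e-05, D = 3.079e+06

3.079e+06 m


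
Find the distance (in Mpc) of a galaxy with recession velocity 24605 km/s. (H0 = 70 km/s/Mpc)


d = v / H0 = 24605 / 70 = 351.5

351.5 Mpc


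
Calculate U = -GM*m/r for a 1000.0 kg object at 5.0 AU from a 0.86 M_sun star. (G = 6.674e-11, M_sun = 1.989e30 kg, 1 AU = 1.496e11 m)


M = 0.86 * 1.989e30 kg = 1.71054e+30 kg; r = 5.0 AU * 1.496e11 m/AU = 7.48e+11 m. U = -GM*m/r = -(6.674e-11 * 1.71054e+30 * 1000.0) / 7.48e+11 = -1.526e+11

-1.526e+11 J


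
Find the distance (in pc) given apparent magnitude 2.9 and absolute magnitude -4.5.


d = 10^((m - M + 5)/5) = 10^((2.9 - -4.5 + 5)/5) = 301.9952

301.9952 pc


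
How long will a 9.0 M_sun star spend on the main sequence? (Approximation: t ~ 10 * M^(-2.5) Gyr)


t = 10 * M^(-2.5) = 10 * 9.0^(-2.5) = 0.0412

0.0412 Gyr


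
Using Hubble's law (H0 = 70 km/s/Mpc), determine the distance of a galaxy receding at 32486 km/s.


d = v / H0 = 32486 / 70 = 464.0857

464.0857 Mpc


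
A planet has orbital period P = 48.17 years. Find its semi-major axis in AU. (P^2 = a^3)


a = P^(2/3) = 48.17^(2/3) = 13.2389

13.2389 AU


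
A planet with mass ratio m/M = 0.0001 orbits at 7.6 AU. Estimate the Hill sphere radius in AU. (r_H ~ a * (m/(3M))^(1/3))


r_H = a * (m/3M)^(1/3) = 7.6 * (0.0001/3)^(1/3) = 0.2446

0.2446 AU


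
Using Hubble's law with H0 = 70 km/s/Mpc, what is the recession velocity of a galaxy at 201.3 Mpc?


v = H0 * d = 70 * 201.3 = 14091.0

14091.0 km/s


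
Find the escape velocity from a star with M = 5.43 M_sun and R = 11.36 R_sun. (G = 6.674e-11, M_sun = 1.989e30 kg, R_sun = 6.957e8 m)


M = 5.43 * 1.989e30 kg = 1.080027e+31 kg; R = 11.36 * 6.957e8 m = 7.903152e+09 m. v_esc = sqrt(2GM/R) = sqrt(2 * 6.674e-11 * 1.080027e+31 / 7.903152e+09) = 427095.7384

427095.7384 m/s


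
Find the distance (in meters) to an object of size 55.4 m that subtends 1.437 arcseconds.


D = size / theta_rad, theta_rad = 1.437 * pi/(180*3600) = 6.967e-06, D = 7.952e+06

7.952e+06 m


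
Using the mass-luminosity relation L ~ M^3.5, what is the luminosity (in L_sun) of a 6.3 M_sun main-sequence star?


L/L_sun = (M/M_sun)^3.5 = 6.3^3.5 = 627.613

627.613 L_sun


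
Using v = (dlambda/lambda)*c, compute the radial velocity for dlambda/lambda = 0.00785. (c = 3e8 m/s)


v = (dlambda/lambda) * c = 0.00785 * 3e8 = 2.355e+06

2.355e+06 m/s


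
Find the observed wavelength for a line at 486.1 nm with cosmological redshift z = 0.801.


lam_obs = lam_emit * (1 + z) = 486.1 * (1 + 0.801) = 875.4661

875.4661 nm


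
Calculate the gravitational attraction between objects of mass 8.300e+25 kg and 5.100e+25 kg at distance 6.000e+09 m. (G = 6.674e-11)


F = G*m1*m2/r^2 = 6.674e-11 * 8.300e+25 * 5.100e+25 / (6.000e+09)^2 = 6.674e-11 * 4.233e+51 / 3.600e+19 = 7.848e+21

7.848e+21 N


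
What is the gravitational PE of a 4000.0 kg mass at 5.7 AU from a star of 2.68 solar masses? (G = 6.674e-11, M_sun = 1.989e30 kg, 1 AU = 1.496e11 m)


M = 2.68 * 1.989e30 kg = 5.33052e+30 kg; r = 5.7 AU * 1.496e11 m/AU = 8.5272e+11 m. U = -GM*m/r = -(6.674e-11 * 5.33052e+30 * 4000.0) / 8.5272e+11 = -1.669e+12

-1.669e+12 J


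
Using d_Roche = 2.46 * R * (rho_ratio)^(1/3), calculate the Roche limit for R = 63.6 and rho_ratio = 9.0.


d_Roche = 2.46 * 63.6 * 9.0^(1/3) = 325.4416

325.4416


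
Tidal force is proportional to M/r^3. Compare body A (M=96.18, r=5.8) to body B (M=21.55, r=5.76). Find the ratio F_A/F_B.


Ratio = (M1/r1^3) / (M2/r2^3) = (96.18/5.8^3) / (21.55/5.76^3) = 4.3714

4.3714


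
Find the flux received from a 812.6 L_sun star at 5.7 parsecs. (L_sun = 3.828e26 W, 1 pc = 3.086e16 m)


F = L / (4*pi*d^2) = 3.111e+29 / (4*pi*(1.759e+17)^2) = 8.000e-07

8.000e-07 W/m^2


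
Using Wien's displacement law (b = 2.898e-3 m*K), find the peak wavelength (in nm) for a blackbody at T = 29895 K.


lam_max = b / T = 2.898e-3 / 29895 = 9.694e-08 m = 96.9393 nm

96.9393 nm


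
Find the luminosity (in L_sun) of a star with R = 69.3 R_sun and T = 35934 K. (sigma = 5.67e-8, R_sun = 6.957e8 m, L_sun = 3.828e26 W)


R = 69.3 * 6.957e8 m = 4.821201e+10 m. L = 4*pi*R^2*sigma*T^4 = 4*pi*(4.821201e+10)^2 * 5.67e-8 * 35934^4 = 2.761376679e+33 W. L/L_sun = 2.761376679e+33 / 3.828e26 = 7.214e+06

7.214e+06 L_sun


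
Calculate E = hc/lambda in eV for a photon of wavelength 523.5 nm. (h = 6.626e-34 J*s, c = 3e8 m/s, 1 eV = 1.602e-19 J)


E = hc/lambda = 6.626e-34 * 3e8 / 5.235e-07 = 3.797e-19 J = 2.3702 eV

2.3702 eV


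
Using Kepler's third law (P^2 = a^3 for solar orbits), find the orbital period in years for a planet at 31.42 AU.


P = a^(3/2) = 31.42^1.5 = 176.1202

176.1202 years


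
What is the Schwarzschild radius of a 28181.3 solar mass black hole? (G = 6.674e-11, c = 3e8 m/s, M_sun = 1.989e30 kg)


M = 28181.3 * 1.989e30 kg = 5.60526057e+34 kg. rs = 2GM/c^2 = 2 * 6.674e-11 * 5.60526057e+34 / (3e8)^2 = 8.313e+07

8.313e+07 m


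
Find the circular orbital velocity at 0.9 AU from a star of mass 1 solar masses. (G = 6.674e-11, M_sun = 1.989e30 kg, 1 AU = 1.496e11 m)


v = sqrt(GM/r) = sqrt(6.674e-11 * 1.989e+30 / 1.346e+11) = 31399.5512

31399.5512 m/s


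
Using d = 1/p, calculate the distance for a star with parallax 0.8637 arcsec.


d = 1/p = 1/0.8637 = 1.1578

1.1578 pc


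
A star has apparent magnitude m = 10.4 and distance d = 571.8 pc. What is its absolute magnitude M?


M = m - 5*log10(d) + 5 = 10.4 - 5*log10(571.8) + 5 = 1.6138

1.6138


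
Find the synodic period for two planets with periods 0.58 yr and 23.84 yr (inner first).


1/P_syn = |1/P1 - 1/P2| = |1/0.58 - 1/23.84| => P_syn = 0.5945

0.5945 years


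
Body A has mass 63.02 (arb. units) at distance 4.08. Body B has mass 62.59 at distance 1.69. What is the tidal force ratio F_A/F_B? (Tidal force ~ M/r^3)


Ratio = (M1/r1^3) / (M2/r2^3) = (63.02/4.08^3) / (62.59/1.69^3) = 0.0716

0.0716


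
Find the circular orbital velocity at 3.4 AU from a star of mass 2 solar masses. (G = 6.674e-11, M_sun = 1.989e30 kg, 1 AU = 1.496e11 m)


v = sqrt(GM/r) = sqrt(6.674e-11 * 3.978e+30 / 5.086e+11) = 22846.5294

22846.5294 m/s


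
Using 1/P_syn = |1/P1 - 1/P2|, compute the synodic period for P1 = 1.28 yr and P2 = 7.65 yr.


1/P_syn = |1/P1 - 1/P2| = |1/1.28 - 1/7.65| => P_syn = 1.5372

1.5372 years


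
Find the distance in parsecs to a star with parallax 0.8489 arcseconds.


d = 1/p = 1/0.8489 = 1.178

1.178 pc


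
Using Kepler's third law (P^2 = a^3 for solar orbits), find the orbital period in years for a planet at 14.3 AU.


P = a^(3/2) = 14.3^1.5 = 54.0759

54.0759 years


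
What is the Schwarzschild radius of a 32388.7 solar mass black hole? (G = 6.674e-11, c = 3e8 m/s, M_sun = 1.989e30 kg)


M = 32388.7 * 1.989e30 kg = 6.44211243e+34 kg. rs = 2GM/c^2 = 2 * 6.674e-11 * 6.44211243e+34 / (3e8)^2 = 9.554e+07

9.554e+07 m


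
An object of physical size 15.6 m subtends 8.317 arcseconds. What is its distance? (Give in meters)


D = size / theta_rad, theta_rad = 8.317 * pi/(180*3600) = 4.032e-05, D = 386886.0139

386886.0139 m


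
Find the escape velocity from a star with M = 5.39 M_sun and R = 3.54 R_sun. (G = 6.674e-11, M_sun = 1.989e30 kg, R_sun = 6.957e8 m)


M = 5.39 * 1.989e30 kg = 1.072071e+31 kg; R = 3.54 * 6.957e8 m = 2.462778e+09 m. v_esc = sqrt(2GM/R) = sqrt(2 * 6.674e-11 * 1.072071e+31 / 2.462778e+09) = 762267.2136

762267.2136 m/s


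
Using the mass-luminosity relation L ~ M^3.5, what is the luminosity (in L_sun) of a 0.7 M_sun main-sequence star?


L/L_sun = (M/M_sun)^3.5 = 0.7^3.5 = 0.287

0.287 L_sun


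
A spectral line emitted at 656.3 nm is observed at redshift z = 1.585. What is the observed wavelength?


lam_obs = lam_emit * (1 + z) = 656.3 * (1 + 1.585) = 1696.5355

1696.5355 nm


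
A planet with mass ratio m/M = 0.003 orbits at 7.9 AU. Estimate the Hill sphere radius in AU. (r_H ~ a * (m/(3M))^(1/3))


r_H = a * (m/3M)^(1/3) = 7.9 * (0.003/3)^(1/3) = 0.79

0.79 AU


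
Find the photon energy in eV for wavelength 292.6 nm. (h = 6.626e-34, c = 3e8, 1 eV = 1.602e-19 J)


E = hc/lambda = 6.626e-34 * 3e8 / 2.926e-07 = 6.794e-19 J = 4.2407 eV

4.2407 eV


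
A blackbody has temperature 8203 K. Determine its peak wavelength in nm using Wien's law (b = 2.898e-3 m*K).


lam_max = b / T = 2.898e-3 / 8203 = 3.533e-07 m = 353.2854 nm

353.2854 nm


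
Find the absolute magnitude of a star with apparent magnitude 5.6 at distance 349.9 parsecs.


M = m - 5*log10(d) + 5 = 5.6 - 5*log10(349.9) + 5 = -2.1197

-2.1197


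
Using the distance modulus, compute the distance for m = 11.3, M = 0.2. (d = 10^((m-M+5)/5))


d = 10^((m - M + 5)/5) = 10^((11.3 - 0.2 + 5)/5) = 1659.5869

1659.5869 pc


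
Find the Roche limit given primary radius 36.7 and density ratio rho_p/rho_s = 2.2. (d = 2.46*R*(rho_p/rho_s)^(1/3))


d_Roche = 2.46 * 36.7 * 2.2^(1/3) = 117.42

117.42


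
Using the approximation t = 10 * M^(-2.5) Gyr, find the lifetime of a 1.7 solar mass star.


t = 10 * M^(-2.5) = 10 * 1.7^(-2.5) = 2.6539

2.6539 Gyr


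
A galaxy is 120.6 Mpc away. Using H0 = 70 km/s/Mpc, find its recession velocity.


v = H0 * d = 70 * 120.6 = 8442.0

8442.0 km/s


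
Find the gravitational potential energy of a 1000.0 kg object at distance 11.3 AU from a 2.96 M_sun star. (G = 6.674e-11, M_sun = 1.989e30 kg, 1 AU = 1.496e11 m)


M = 2.96 * 1.989e30 kg = 5.88744e+30 kg; r = 11.3 AU * 1.496e11 m/AU = 1.69048e+12 m. U = -GM*m/r = -(6.674e-11 * 5.88744e+30 * 1000.0) / 1.69048e+12 = -2.324e+11

-2.324e+11 J


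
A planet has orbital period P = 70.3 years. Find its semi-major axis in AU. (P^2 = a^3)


a = P^(2/3) = 70.3^(2/3) = 17.0335

17.0335 AU


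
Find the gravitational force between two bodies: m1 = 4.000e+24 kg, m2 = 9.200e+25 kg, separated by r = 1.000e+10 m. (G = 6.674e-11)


F = G*m1*m2/r^2 = 6.674e-11 * 4.000e+24 * 9.200e+25 / (1.000e+10)^2 = 6.674e-11 * 3.680e+50 / 1.000e+20 = 2.456e+20

2.456e+20 N


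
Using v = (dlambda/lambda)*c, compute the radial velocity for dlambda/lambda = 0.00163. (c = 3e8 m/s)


v = (dlambda/lambda) * c = 0.00163 * 3e8 = 489000.0

489000.0 m/s


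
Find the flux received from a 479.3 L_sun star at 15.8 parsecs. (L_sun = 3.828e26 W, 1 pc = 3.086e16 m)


F = L / (4*pi*d^2) = 1.835e+29 / (4*pi*(4.876e+17)^2) = 6.141e-08

6.141e-08 W/m^2


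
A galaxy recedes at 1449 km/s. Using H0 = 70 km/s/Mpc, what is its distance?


d = v / H0 = 1449 / 70 = 20.7

20.7 Mpc


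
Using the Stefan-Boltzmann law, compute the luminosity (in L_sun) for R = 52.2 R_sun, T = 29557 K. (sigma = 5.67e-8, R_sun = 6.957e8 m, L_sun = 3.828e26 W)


R = 52.2 * 6.957e8 m = 3.631554e+10 m. L = 4*pi*R^2*sigma*T^4 = 4*pi*(3.631554e+10)^2 * 5.67e-8 * 29557^4 = 7.171654221e+32 W. L/L_sun = 7.171654221e+32 / 3.828e26 = 1.873e+06

1.873e+06 L_sun


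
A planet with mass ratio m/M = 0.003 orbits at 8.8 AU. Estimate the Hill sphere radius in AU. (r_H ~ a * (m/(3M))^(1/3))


r_H = a * (m/3M)^(1/3) = 8.8 * (0.003/3)^(1/3) = 0.88

0.88 AU


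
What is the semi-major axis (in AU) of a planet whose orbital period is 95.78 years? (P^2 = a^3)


a = P^(2/3) = 95.78^(2/3) = 20.9339

20.9339 AU


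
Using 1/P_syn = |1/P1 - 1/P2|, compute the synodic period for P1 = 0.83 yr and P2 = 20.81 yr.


1/P_syn = |1/P1 - 1/P2| = |1/0.83 - 1/20.81| => P_syn = 0.8645

0.8645 years


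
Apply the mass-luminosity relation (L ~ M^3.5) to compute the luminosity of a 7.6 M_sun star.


L/L_sun = (M/M_sun)^3.5 = 7.6^3.5 = 1210.1733

1210.1733 L_sun


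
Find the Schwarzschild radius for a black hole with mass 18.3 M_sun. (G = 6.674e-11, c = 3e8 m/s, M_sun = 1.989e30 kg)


M = 18.3 * 1.989e30 kg = 3.63987e+31 kg. rs = 2GM/c^2 = 2 * 6.674e-11 * 3.63987e+31 / (3e8)^2 = 53983.3164

53983.3164 m


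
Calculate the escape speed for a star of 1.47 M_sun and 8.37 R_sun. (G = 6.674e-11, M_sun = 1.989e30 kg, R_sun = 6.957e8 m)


M = 1.47 * 1.989e30 kg = 2.92383e+30 kg; R = 8.37 * 6.957e8 m = 5.823009e+09 m. v_esc = sqrt(2GM/R) = sqrt(2 * 6.674e-11 * 2.92383e+30 / 5.823009e+09) = 258887.1099

258887.1099 m/s


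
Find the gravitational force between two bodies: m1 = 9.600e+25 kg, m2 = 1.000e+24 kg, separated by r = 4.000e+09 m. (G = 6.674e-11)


F = G*m1*m2/r^2 = 6.674e-11 * 9.600e+25 * 1.000e+24 / (4.000e+09)^2 = 6.674e-11 * 9.600e+49 / 1.600e+19 = 4.004e+20

4.004e+20 N


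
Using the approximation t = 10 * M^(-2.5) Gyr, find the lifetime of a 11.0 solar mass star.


t = 10 * M^(-2.5) = 10 * 11.0^(-2.5) = 0.0249

0.0249 Gyr


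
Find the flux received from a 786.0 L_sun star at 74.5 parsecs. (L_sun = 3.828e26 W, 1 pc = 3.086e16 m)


F = L / (4*pi*d^2) = 3.009e+29 / (4*pi*(2.299e+18)^2) = 4.530e-09

4.530e-09 W/m^2


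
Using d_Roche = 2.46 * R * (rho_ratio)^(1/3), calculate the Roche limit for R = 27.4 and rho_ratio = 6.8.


d_Roche = 2.46 * 27.4 * 6.8^(1/3) = 127.6993

127.6993


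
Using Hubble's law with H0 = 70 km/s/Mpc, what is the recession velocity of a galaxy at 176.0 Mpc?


v = H0 * d = 70 * 176.0 = 12320.0

12320.0 km/s


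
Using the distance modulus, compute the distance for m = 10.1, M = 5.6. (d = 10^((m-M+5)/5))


d = 10^((m - M + 5)/5) = 10^((10.1 - 5.6 + 5)/5) = 79.4328

79.4328 pc


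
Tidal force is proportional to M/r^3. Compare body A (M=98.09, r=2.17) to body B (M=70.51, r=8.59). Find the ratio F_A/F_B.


Ratio = (M1/r1^3) / (M2/r2^3) = (98.09/2.17^3) / (70.51/8.59^3) = 86.2928

86.2928


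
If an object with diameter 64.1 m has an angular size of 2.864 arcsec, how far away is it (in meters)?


D = size / theta_rad, theta_rad = 2.864 * pi/(180*3600) = 1.389e-05, D = 4.616e+06

4.616e+06 m


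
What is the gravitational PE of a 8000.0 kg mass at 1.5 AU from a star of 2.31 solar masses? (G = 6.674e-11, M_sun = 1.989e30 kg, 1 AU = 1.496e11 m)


M = 2.31 * 1.989e30 kg = 4.59459e+30 kg; r = 1.5 AU * 1.496e11 m/AU = 2.244e+11 m. U = -GM*m/r = -(6.674e-11 * 4.59459e+30 * 8000.0) / 2.244e+11 = -1.093e+13

-1.093e+13 J


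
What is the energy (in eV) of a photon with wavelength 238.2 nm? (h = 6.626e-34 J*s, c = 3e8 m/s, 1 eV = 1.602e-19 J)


E = hc/lambda = 6.626e-34 * 3e8 / 2.382e-07 = 8.345e-19 J = 5.2092 eV

5.2092 eV


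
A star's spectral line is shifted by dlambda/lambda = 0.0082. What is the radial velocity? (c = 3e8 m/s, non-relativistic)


v = (dlambda/lambda) * c = 0.0082 * 3e8 = 2.460e+06

2.460e+06 m/s


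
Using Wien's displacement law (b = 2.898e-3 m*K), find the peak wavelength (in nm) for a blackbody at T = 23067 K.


lam_max = b / T = 2.898e-3 / 23067 = 1.256e-07 m = 125.634 nm

125.634 nm


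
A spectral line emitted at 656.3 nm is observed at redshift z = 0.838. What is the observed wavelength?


lam_obs = lam_emit * (1 + z) = 656.3 * (1 + 0.838) = 1206.2794

1206.2794 nm


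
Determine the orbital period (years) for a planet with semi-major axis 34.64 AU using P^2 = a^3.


P = a^(3/2) = 34.64^1.5 = 203.8763

203.8763 years


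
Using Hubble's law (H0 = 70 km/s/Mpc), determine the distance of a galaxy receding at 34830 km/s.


d = v / H0 = 34830 / 70 = 497.5714

497.5714 Mpc


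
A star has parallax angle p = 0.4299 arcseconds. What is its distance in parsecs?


d = 1/p = 1/0.4299 = 2.3261

2.3261 pc


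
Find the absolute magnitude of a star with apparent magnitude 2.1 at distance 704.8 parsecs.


M = m - 5*log10(d) + 5 = 2.1 - 5*log10(704.8) + 5 = -7.1403

-7.1403


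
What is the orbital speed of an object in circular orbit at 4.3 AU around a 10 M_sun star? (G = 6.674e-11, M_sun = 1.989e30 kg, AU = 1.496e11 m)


v = sqrt(GM/r) = sqrt(6.674e-11 * 1.989e+31 / 6.433e+11) = 45426.6246

45426.6246 m/s


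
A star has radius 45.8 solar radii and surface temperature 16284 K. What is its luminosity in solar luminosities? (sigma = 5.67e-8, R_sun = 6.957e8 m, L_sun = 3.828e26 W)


R = 45.8 * 6.957e8 m = 3.186306e+10 m. L = 4*pi*R^2*sigma*T^4 = 4*pi*(3.186306e+10)^2 * 5.67e-8 * 16284^4 = 5.086420495e+31 W. L/L_sun = 5.086420495e+31 / 3.828e26 = 132874.0986

132874.0986 L_sun


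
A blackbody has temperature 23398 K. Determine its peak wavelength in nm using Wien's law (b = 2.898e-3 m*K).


lam_max = b / T = 2.898e-3 / 23398 = 1.239e-07 m = 123.8567 nm

123.8567 nm


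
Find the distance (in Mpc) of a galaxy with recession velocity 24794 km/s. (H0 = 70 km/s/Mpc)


d = v / H0 = 24794 / 70 = 354.2

354.2 Mpc


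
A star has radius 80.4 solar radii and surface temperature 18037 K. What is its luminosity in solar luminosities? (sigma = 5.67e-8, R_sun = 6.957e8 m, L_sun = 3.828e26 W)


R = 80.4 * 6.957e8 m = 5.593428e+10 m. L = 4*pi*R^2*sigma*T^4 = 4*pi*(5.593428e+10)^2 * 5.67e-8 * 18037^4 = 2.359425388e+32 W. L/L_sun = 2.359425388e+32 / 3.828e26 = 616359.8193

616359.8193 L_sun


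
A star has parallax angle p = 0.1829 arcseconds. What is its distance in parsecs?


d = 1/p = 1/0.1829 = 5.4675

5.4675 pc


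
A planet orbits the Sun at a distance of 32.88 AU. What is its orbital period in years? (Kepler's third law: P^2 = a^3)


P = a^(3/2) = 32.88^1.5 = 188.5375

188.5375 years


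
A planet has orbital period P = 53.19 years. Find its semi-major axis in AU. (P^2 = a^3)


a = P^(2/3) = 53.19^(2/3) = 14.1434

14.1434 AU


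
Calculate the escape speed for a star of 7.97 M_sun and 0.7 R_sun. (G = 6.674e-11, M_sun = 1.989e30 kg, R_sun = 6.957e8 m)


M = 7.97 * 1.989e30 kg = 1.585233e+31 kg; R = 0.7 * 6.957e8 m = 4.8699e+08 m. v_esc = sqrt(2GM/R) = sqrt(2 * 6.674e-11 * 1.585233e+31 / 4.8699e+08) = 2.084e+06

2.084e+06 m/s


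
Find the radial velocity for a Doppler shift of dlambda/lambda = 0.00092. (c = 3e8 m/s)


v = (dlambda/lambda) * c = 0.00092 * 3e8 = 276000.0

276000.0 m/s


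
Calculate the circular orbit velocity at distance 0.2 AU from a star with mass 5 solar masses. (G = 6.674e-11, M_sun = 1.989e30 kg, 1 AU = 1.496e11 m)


v = sqrt(GM/r) = sqrt(6.674e-11 * 9.945e+30 / 2.992e+10) = 148941.1491

148941.1491 m/s


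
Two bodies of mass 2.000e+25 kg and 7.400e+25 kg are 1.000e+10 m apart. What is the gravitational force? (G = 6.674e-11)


F = G*m1*m2/r^2 = 6.674e-11 * 2.000e+25 * 7.400e+25 / (1.000e+10)^2 = 6.674e-11 * 1.480e+51 / 1.000e+20 = 9.878e+20

9.878e+20 N


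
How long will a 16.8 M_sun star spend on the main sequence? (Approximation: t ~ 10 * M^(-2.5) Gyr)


t = 10 * M^(-2.5) = 10 * 16.8^(-2.5) = 0.0086

0.0086 Gyr


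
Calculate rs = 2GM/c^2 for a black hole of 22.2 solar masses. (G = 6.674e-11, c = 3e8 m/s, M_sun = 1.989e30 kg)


M = 22.2 * 1.989e30 kg = 4.41558e+31 kg. rs = 2GM/c^2 = 2 * 6.674e-11 * 4.41558e+31 / (3e8)^2 = 65487.9576

65487.9576 m


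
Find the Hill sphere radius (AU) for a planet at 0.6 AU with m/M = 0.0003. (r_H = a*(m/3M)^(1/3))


r_H = a * (m/3M)^(1/3) = 0.6 * (0.0003/3)^(1/3) = 0.0278

0.0278 AU


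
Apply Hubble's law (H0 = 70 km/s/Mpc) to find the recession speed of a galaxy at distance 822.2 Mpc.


v = H0 * d = 70 * 822.2 = 57554.0

57554.0 km/s


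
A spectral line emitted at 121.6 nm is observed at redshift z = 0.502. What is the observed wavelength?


lam_obs = lam_emit * (1 + z) = 121.6 * (1 + 0.502) = 182.6432

182.6432 nm


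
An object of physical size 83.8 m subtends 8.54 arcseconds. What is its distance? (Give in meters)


D = size / theta_rad, theta_rad = 8.54 * pi/(180*3600) = 4.140e-05, D = 2.024e+06

2.024e+06 m


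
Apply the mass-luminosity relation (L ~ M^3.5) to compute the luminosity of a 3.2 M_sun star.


L/L_sun = (M/M_sun)^3.5 = 3.2^3.5 = 58.6172

58.6172 L_sun


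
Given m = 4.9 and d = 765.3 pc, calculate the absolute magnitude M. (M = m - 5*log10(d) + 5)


M = m - 5*log10(d) + 5 = 4.9 - 5*log10(765.3) + 5 = -4.5192

-4.5192


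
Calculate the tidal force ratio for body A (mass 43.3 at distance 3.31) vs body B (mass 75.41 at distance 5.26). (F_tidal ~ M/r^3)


Ratio = (M1/r1^3) / (M2/r2^3) = (43.3/3.31^3) / (75.41/5.26^3) = 2.3043

2.3043


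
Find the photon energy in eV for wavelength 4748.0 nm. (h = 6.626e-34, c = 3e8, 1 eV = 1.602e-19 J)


E = hc/lambda = 6.626e-34 * 3e8 / 4.748e-06 = 4.187e-20 J = 0.2613 eV

0.2613 eV


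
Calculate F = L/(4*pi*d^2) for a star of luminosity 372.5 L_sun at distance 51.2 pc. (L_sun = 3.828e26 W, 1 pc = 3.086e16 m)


F = L / (4*pi*d^2) = 1.426e+29 / (4*pi*(1.580e+18)^2) = 4.545e-09

4.545e-09 W/m^2


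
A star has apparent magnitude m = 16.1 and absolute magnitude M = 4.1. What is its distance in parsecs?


d = 10^((m - M + 5)/5) = 10^((16.1 - 4.1 + 5)/5) = 2511.8864

2511.8864 pc


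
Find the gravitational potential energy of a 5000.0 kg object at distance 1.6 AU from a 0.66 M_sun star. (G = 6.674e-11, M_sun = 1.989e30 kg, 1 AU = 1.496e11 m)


M = 0.66 * 1.989e30 kg = 1.31274e+30 kg; r = 1.6 AU * 1.496e11 m/AU = 2.3936e+11 m. U = -GM*m/r = -(6.674e-11 * 1.31274e+30 * 5000.0) / 2.3936e+11 = -1.830e+12

-1.830e+12 J


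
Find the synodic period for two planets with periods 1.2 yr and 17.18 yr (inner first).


1/P_syn = |1/P1 - 1/P2| = |1/1.2 - 1/17.18| => P_syn = 1.2901

1.2901 years


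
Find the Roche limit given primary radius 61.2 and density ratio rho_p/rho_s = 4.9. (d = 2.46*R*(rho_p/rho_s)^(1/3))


d_Roche = 2.46 * 61.2 * 4.9^(1/3) = 255.7125

255.7125


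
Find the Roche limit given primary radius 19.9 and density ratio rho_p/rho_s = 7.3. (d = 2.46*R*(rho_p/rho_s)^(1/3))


d_Roche = 2.46 * 19.9 * 7.3^(1/3) = 94.9648

94.9648


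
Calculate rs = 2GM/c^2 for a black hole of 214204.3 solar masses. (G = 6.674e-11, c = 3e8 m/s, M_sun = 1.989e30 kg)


M = 214204.3 * 1.989e30 kg = 4.260523527e+35 kg. rs = 2GM/c^2 = 2 * 6.674e-11 * 4.260523527e+35 / (3e8)^2 = 6.319e+08

6.319e+08 m


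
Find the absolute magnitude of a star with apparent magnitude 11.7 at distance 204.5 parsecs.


M = m - 5*log10(d) + 5 = 11.7 - 5*log10(204.5) + 5 = 5.1465

5.1465


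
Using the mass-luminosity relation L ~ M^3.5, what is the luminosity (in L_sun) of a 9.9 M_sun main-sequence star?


L/L_sun = (M/M_sun)^3.5 = 9.9^3.5 = 3052.9745

3052.9745 L_sun


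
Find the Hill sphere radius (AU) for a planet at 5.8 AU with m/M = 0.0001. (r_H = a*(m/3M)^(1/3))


r_H = a * (m/3M)^(1/3) = 5.8 * (0.0001/3)^(1/3) = 0.1867

0.1867 AU


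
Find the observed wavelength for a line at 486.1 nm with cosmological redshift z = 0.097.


lam_obs = lam_emit * (1 + z) = 486.1 * (1 + 0.097) = 533.2517

533.2517 nm


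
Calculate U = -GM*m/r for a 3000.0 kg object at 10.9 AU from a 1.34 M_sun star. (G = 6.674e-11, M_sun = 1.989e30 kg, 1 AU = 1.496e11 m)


M = 1.34 * 1.989e30 kg = 2.66526e+30 kg; r = 10.9 AU * 1.496e11 m/AU = 1.63064e+12 m. U = -GM*m/r = -(6.674e-11 * 2.66526e+30 * 3000.0) / 1.63064e+12 = -3.273e+11

-3.273e+11 J


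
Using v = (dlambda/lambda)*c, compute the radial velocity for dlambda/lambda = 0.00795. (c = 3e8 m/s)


v = (dlambda/lambda) * c = 0.00795 * 3e8 = 2.385e+06

2.385e+06 m/s


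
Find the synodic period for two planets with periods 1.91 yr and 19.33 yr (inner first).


1/P_syn = |1/P1 - 1/P2| = |1/1.91 - 1/19.33| => P_syn = 2.1194

2.1194 years


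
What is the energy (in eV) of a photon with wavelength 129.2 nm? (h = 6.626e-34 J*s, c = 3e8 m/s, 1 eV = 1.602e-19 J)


E = hc/lambda = 6.626e-34 * 3e8 / 1.292e-07 = 1.539e-18 J = 9.6039 eV

9.6039 eV


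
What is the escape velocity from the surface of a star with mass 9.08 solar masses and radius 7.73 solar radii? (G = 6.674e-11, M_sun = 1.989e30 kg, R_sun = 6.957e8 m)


M = 9.08 * 1.989e30 kg = 1.806012e+31 kg; R = 7.73 * 6.957e8 m = 5.377761e+09 m. v_esc = sqrt(2GM/R) = sqrt(2 * 6.674e-11 * 1.806012e+31 / 5.377761e+09) = 669526.3382

669526.3382 m/s


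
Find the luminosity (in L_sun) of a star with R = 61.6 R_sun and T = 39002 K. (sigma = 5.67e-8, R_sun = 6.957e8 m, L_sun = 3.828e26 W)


R = 61.6 * 6.957e8 m = 4.285512e+10 m. L = 4*pi*R^2*sigma*T^4 = 4*pi*(4.285512e+10)^2 * 5.67e-8 * 39002^4 = 3.027930244e+33 W. L/L_sun = 3.027930244e+33 / 3.828e26 = 7.910e+06

7.910e+06 L_sun


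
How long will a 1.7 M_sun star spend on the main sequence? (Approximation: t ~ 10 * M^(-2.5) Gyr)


t = 10 * M^(-2.5) = 10 * 1.7^(-2.5) = 2.6539

2.6539 Gyr


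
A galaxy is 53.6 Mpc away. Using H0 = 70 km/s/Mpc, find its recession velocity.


v = H0 * d = 70 * 53.6 = 3752.0

3752.0 km/s


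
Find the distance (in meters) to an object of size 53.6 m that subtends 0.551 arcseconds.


D = size / theta_rad, theta_rad = 0.551 * pi/(180*3600) = 2.671e-06, D = 2.006e+07

2.006e+07 m


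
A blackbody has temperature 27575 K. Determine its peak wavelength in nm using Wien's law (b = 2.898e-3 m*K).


lam_max = b / T = 2.898e-3 / 27575 = 1.051e-07 m = 105.0952 nm

105.0952 nm


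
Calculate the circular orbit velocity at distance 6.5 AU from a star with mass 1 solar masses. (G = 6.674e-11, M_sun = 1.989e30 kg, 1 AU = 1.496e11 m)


v = sqrt(GM/r) = sqrt(6.674e-11 * 1.989e+30 / 9.724e+11) = 11683.905

11683.905 m/s
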